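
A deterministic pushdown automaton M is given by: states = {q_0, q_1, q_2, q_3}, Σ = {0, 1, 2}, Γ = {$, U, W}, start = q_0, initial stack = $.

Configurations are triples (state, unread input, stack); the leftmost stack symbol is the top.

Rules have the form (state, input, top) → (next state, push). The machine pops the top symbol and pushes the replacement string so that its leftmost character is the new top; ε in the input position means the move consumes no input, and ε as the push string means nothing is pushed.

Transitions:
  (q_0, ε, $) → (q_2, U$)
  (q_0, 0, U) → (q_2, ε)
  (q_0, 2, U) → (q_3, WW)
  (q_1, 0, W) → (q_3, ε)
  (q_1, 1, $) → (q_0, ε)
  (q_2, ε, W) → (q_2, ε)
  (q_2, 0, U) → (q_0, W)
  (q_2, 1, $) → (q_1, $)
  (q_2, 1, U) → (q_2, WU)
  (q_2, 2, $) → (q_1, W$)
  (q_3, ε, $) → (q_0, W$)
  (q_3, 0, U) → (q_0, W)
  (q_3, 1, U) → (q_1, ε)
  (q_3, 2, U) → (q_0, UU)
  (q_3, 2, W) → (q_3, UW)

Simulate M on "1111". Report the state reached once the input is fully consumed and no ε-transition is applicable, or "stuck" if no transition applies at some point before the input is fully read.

(q_0, 1111, $)
  ε-move, top $: go to q_2, push U$ → (q_2, 1111, U$)
  read 1, top U: go to q_2, push WU → (q_2, 111, WU$)
  ε-move, top W: go to q_2, push ε → (q_2, 111, U$)
  read 1, top U: go to q_2, push WU → (q_2, 11, WU$)
  ε-move, top W: go to q_2, push ε → (q_2, 11, U$)
  read 1, top U: go to q_2, push WU → (q_2, 1, WU$)
  ε-move, top W: go to q_2, push ε → (q_2, 1, U$)
  read 1, top U: go to q_2, push WU → (q_2, ε, WU$)
  ε-move, top W: go to q_2, push ε → (q_2, ε, U$)
All input consumed; M is in state q_2.

q_2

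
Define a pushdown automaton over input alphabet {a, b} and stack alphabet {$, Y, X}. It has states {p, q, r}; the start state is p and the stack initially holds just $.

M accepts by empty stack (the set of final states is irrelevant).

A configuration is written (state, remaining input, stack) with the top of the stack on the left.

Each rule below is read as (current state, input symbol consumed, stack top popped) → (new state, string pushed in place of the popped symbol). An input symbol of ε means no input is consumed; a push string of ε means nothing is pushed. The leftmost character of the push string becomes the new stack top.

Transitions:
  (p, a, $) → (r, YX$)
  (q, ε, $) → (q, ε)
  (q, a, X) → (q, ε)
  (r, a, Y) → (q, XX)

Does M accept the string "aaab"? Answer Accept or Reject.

No computation consumes all input and empties the stack.

Reject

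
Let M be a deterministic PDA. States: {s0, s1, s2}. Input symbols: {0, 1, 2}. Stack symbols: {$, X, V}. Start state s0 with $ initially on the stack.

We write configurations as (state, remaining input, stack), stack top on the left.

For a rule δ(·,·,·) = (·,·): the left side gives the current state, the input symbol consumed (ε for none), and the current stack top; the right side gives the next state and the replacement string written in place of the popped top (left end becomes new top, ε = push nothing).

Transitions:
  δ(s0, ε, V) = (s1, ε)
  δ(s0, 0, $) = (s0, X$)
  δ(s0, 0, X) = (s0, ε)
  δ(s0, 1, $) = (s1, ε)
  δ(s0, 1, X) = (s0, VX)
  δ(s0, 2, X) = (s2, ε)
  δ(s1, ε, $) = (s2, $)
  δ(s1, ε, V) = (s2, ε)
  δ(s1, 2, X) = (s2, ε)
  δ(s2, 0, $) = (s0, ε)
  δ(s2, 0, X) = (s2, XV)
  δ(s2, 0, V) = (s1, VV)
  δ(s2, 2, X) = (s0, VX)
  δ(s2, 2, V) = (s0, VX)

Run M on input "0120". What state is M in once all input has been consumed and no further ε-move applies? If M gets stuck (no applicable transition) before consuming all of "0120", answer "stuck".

s0

(s0, 0120, $)
  read 0, top $: go to s0, push X$ → (s0, 120, X$)
  read 1, top X: go to s0, push VX → (s0, 20, VX$)
  ε-move, top V: go to s1, push ε → (s1, 20, X$)
  read 2, top X: go to s2, push ε → (s2, 0, $)
  read 0, top $: go to s0, push ε → (s0, ε, ε)
All input consumed; M is in state s0.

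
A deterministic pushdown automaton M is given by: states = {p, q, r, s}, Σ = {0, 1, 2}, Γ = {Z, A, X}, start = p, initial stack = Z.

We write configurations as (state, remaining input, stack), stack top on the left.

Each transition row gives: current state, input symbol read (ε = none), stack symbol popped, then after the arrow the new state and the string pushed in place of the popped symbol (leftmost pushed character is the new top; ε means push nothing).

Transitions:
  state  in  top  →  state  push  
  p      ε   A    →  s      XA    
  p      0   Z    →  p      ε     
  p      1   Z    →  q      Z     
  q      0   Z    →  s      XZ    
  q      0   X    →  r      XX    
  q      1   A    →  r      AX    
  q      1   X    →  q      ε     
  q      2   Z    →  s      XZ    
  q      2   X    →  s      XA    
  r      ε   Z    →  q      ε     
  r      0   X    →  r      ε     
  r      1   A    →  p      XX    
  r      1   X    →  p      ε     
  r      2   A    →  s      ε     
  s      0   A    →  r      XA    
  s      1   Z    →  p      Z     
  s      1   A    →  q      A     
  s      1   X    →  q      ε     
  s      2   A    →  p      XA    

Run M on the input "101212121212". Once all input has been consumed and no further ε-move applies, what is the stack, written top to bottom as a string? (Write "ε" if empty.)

(p, 101212121212, Z) ⊢ (q, 01212121212, Z) ⊢ (s, 1212121212, XZ) ⊢ (q, 212121212, Z) ⊢ (s, 12121212, XZ) ⊢ (q, 2121212, Z) ⊢ (s, 121212, XZ) ⊢ (q, 21212, Z) ⊢ (s, 1212, XZ) ⊢ (q, 212, Z) ⊢ (s, 12, XZ) ⊢ (q, 2, Z) ⊢ (s, ε, XZ)
All input consumed in state s with stack XZ.

XZ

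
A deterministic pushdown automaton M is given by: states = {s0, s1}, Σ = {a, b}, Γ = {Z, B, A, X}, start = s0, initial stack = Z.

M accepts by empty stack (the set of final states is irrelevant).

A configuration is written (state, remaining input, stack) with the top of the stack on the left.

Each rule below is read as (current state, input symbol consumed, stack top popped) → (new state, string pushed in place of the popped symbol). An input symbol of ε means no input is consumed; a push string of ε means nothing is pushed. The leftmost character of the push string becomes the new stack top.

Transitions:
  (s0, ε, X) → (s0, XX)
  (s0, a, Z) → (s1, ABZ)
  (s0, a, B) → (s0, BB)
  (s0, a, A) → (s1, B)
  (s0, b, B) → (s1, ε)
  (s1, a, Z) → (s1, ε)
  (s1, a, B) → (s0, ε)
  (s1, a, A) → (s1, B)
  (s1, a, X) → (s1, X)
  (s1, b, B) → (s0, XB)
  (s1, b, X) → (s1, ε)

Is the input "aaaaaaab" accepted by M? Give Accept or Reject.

(s0, aaaaaaab, Z) ⊢ (s1, aaaaaab, ABZ) ⊢ (s1, aaaaab, BBZ) ⊢ (s0, aaaab, BZ) ⊢ (s0, aaab, BBZ) ⊢ (s0, aab, BBBZ) ⊢ (s0, ab, BBBBZ) ⊢ (s0, b, BBBBBZ) ⊢ (s1, ε, BBBBZ)
All input consumed; stack is BBBBZ, not empty, and no further ε-move applies.

Reject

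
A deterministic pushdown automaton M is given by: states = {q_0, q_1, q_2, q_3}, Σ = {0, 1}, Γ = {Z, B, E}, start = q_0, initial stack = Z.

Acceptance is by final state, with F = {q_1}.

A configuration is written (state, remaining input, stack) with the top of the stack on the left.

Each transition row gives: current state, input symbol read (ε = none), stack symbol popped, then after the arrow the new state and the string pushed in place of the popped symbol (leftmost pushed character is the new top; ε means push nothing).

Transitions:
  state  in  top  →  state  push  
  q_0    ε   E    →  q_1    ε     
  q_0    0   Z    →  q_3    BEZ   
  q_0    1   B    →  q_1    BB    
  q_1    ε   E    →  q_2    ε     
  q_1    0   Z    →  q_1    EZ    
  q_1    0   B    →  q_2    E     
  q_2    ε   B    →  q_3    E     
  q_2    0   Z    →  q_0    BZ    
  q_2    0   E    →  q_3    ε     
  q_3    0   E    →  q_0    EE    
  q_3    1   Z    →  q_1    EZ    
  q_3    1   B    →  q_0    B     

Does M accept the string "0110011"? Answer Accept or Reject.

(q_0, 0110011, Z)
  read 0, top Z: go to q_3, push BEZ → (q_3, 110011, BEZ)
  read 1, top B: go to q_0, push B → (q_0, 10011, BEZ)
  read 1, top B: go to q_1, push BB → (q_1, 0011, BBEZ)
  read 0, top B: go to q_2, push E → (q_2, 011, EBEZ)
  read 0, top E: go to q_3, push ε → (q_3, 11, BEZ)
  read 1, top B: go to q_0, push B → (q_0, 1, BEZ)
  read 1, top B: go to q_1, push BB → (q_1, ε, BBEZ)
All input consumed; state q_1 ∈ F.

Accept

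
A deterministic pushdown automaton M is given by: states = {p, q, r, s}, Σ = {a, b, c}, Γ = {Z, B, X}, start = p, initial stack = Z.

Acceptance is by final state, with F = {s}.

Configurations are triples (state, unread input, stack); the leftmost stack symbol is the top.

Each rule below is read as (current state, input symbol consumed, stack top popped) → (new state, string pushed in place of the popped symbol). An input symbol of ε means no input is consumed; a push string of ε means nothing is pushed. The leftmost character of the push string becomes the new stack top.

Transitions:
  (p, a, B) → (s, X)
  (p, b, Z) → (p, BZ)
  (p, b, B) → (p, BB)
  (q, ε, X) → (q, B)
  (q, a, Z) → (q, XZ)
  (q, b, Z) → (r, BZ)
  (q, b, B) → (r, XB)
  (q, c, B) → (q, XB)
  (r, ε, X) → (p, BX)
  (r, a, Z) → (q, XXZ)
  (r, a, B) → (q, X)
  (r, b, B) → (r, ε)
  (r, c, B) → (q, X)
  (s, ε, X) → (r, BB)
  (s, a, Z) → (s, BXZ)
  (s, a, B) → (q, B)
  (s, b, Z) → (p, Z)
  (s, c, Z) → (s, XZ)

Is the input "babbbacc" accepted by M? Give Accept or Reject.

Reject

(p, babbbacc, Z)
  read b, top Z: go to p, push BZ → (p, abbbacc, BZ)
  read a, top B: go to s, push X → (s, bbbacc, XZ)
  ε-move, top X: go to r, push BB → (r, bbbacc, BBZ)
  read b, top B: go to r, push ε → (r, bbacc, BZ)
  read b, top B: go to r, push ε → (r, bacc, Z)
No transition applies at (r, bacc, Z); input not fully consumed.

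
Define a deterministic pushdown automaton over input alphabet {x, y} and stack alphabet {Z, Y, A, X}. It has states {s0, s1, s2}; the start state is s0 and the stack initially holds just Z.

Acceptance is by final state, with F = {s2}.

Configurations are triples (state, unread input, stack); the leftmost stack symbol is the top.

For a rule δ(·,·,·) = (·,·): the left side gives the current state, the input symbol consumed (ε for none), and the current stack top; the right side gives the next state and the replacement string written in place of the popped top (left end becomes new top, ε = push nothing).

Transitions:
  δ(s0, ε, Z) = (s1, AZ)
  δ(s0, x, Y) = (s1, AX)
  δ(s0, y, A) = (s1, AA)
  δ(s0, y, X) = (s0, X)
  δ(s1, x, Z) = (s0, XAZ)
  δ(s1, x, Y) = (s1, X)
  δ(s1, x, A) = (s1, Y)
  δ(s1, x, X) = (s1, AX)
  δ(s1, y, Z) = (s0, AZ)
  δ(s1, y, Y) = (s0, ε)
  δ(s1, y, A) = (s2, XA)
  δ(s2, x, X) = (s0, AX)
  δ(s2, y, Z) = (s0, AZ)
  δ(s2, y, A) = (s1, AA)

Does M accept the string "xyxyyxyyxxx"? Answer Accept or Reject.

(s0, xyxyyxyyxxx, Z) ⊢ (s1, xyxyyxyyxxx, AZ) ⊢ (s1, yxyyxyyxxx, YZ) ⊢ (s0, xyyxyyxxx, Z) ⊢ (s1, xyyxyyxxx, AZ) ⊢ (s1, yyxyyxxx, YZ) ⊢ (s0, yxyyxxx, Z) ⊢ (s1, yxyyxxx, AZ) ⊢ (s2, xyyxxx, XAZ) ⊢ (s0, yyxxx, AXAZ) ⊢ (s1, yxxx, AAXAZ) ⊢ (s2, xxx, XAAXAZ) ⊢ (s0, xx, AXAAXAZ)
No transition applies at (s0, xx, AXAAXAZ); input not fully consumed.

Reject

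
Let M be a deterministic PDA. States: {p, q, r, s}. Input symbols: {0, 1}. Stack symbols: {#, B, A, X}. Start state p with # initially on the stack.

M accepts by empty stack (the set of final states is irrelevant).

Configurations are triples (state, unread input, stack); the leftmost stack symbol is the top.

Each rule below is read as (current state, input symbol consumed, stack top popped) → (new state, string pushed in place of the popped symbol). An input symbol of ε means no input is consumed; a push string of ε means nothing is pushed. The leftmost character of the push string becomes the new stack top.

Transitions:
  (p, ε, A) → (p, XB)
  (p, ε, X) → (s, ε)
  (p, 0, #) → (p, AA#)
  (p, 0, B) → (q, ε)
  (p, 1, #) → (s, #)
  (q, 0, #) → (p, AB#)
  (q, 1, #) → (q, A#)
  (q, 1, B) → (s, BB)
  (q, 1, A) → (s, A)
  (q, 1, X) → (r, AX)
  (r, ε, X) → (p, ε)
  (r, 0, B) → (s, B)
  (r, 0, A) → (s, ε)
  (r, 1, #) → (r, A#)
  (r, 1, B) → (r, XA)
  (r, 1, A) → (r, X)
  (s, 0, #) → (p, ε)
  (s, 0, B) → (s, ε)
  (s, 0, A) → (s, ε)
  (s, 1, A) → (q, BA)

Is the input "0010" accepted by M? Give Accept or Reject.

Reject

(p, 0010, #) ⊢ (p, 010, AA#) ⊢ (p, 010, XBA#) ⊢ (s, 010, BA#) ⊢ (s, 10, A#) ⊢ (q, 0, BA#)
No transition applies at (q, 0, BA#); input not fully consumed.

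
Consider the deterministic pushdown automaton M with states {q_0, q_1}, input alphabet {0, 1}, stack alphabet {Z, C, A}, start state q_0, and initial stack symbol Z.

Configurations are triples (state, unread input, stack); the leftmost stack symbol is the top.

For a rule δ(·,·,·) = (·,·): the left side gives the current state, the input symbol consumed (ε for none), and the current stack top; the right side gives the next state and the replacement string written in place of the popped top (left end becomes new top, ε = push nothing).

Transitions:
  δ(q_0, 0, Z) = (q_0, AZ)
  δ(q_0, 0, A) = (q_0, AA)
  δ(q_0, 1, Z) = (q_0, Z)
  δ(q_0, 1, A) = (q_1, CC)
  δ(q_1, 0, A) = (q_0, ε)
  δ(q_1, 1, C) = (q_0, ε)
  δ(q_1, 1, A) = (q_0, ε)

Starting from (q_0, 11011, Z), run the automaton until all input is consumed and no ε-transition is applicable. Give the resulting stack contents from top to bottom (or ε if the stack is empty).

CZ

(q_0, 11011, Z)
  read 1, top Z: go to q_0, push Z → (q_0, 1011, Z)
  read 1, top Z: go to q_0, push Z → (q_0, 011, Z)
  read 0, top Z: go to q_0, push AZ → (q_0, 11, AZ)
  read 1, top A: go to q_1, push CC → (q_1, 1, CCZ)
  read 1, top C: go to q_0, push ε → (q_0, ε, CZ)
All input consumed in state q_0 with stack CZ.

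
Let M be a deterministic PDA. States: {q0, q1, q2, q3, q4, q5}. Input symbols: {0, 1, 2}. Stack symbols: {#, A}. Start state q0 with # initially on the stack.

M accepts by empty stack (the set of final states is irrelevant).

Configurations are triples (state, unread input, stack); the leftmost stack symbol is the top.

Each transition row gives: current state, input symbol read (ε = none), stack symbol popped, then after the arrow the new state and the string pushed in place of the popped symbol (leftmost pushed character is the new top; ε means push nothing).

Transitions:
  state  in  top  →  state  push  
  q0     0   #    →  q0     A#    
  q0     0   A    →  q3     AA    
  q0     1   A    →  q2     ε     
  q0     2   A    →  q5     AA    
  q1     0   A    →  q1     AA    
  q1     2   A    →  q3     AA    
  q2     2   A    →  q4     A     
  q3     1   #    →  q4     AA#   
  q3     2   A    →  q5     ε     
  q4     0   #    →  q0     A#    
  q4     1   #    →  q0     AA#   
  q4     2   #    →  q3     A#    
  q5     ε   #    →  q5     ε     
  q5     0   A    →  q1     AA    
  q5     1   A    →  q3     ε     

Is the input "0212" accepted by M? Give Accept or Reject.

Accept

(q0, 0212, #)
  read 0, top #: go to q0, push A# → (q0, 212, A#)
  read 2, top A: go to q5, push AA → (q5, 12, AA#)
  read 1, top A: go to q3, push ε → (q3, 2, A#)
  read 2, top A: go to q5, push ε → (q5, ε, #)
  ε-move, top #: go to q5, push ε → (q5, ε, ε)
All input consumed and the stack is empty.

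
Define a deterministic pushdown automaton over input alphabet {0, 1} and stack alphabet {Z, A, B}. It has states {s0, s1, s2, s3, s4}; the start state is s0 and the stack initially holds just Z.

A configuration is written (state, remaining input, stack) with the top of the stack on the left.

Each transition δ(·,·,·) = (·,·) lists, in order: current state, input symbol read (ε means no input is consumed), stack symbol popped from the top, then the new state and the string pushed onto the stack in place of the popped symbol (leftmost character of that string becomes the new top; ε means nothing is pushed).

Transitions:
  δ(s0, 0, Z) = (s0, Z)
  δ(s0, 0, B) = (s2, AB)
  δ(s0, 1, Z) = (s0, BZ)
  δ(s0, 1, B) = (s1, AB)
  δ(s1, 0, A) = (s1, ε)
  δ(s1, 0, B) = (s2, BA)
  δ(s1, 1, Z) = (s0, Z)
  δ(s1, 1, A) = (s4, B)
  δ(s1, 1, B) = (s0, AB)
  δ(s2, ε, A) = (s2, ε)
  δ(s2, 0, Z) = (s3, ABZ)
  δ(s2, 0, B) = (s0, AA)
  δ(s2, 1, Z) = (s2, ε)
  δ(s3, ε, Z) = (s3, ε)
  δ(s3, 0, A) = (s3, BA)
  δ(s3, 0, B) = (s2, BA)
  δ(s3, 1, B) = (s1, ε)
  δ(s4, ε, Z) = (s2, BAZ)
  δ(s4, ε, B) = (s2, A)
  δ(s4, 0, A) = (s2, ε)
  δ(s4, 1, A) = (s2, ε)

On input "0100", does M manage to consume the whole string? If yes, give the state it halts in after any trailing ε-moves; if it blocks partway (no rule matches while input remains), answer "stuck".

s0

(s0, 0100, Z)
  read 0, top Z: go to s0, push Z → (s0, 100, Z)
  read 1, top Z: go to s0, push BZ → (s0, 00, BZ)
  read 0, top B: go to s2, push AB → (s2, 0, ABZ)
  ε-move, top A: go to s2, push ε → (s2, 0, BZ)
  read 0, top B: go to s0, push AA → (s0, ε, AAZ)
All input consumed; M is in state s0.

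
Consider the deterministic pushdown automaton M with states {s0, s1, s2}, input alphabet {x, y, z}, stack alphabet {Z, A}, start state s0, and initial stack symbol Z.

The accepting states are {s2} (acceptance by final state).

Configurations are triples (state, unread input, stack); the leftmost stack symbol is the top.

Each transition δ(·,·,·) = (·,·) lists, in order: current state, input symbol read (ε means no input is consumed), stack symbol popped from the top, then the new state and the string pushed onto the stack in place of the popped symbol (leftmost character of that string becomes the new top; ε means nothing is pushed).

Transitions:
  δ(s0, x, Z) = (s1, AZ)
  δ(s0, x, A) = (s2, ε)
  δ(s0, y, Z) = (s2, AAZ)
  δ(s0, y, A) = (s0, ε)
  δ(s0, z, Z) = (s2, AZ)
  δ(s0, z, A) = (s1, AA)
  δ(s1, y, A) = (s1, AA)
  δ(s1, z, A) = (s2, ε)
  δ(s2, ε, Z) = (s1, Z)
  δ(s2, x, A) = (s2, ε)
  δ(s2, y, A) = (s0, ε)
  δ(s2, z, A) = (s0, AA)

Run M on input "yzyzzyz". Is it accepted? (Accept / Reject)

Reject

(s0, yzyzzyz, Z)
  read y, top Z: go to s2, push AAZ → (s2, zyzzyz, AAZ)
  read z, top A: go to s0, push AA → (s0, yzzyz, AAAZ)
  read y, top A: go to s0, push ε → (s0, zzyz, AAZ)
  read z, top A: go to s1, push AA → (s1, zyz, AAAZ)
  read z, top A: go to s2, push ε → (s2, yz, AAZ)
  read y, top A: go to s0, push ε → (s0, z, AZ)
  read z, top A: go to s1, push AA → (s1, ε, AAZ)
All input consumed; state s1 ∉ F and no further ε-move applies.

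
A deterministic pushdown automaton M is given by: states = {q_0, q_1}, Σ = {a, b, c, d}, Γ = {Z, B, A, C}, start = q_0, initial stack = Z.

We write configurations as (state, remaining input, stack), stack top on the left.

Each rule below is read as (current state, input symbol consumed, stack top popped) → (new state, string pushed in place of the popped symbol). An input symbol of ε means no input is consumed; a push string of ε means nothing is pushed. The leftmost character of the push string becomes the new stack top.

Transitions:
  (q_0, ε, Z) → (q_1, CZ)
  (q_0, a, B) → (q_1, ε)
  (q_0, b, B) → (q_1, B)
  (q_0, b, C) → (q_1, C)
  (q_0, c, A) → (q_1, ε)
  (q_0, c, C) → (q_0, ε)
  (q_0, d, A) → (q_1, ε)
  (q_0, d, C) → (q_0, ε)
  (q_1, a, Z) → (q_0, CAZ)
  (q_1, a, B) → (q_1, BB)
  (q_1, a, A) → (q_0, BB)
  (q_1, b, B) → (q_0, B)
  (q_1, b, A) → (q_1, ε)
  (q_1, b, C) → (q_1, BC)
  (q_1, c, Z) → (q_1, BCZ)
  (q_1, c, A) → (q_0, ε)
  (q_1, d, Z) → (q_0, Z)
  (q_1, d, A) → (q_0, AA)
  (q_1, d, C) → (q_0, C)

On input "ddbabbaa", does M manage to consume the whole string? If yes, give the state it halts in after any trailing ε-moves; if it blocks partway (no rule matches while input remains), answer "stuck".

q_1

(q_0, ddbabbaa, Z)
  ε-move, top Z: go to q_1, push CZ → (q_1, ddbabbaa, CZ)
  read d, top C: go to q_0, push C → (q_0, dbabbaa, CZ)
  read d, top C: go to q_0, push ε → (q_0, babbaa, Z)
  ε-move, top Z: go to q_1, push CZ → (q_1, babbaa, CZ)
  read b, top C: go to q_1, push BC → (q_1, abbaa, BCZ)
  read a, top B: go to q_1, push BB → (q_1, bbaa, BBCZ)
  read b, top B: go to q_0, push B → (q_0, baa, BBCZ)
  read b, top B: go to q_1, push B → (q_1, aa, BBCZ)
  read a, top B: go to q_1, push BB → (q_1, a, BBBCZ)
  read a, top B: go to q_1, push BB → (q_1, ε, BBBBCZ)
All input consumed; M is in state q_1.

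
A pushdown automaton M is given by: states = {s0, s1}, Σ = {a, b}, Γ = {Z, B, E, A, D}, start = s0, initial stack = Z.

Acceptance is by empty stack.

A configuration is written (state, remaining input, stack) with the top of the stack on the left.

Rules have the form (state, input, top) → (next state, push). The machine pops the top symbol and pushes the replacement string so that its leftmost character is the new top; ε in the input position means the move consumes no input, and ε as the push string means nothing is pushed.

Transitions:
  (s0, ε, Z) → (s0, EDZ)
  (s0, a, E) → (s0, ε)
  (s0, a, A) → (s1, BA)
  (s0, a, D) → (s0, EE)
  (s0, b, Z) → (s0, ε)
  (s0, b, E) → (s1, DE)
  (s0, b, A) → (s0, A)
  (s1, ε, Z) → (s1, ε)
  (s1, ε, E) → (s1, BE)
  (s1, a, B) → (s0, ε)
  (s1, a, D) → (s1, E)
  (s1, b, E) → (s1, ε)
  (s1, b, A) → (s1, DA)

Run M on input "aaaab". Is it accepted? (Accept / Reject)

One accepting computation: (s0, aaaab, Z) ⊢ (s0, aaaab, EDZ) ⊢ (s0, aaab, DZ) ⊢ (s0, aab, EEZ) ⊢ (s0, ab, EZ) ⊢ (s0, b, Z) ⊢ (s0, ε, ε)
All input consumed and the stack is empty.

Accept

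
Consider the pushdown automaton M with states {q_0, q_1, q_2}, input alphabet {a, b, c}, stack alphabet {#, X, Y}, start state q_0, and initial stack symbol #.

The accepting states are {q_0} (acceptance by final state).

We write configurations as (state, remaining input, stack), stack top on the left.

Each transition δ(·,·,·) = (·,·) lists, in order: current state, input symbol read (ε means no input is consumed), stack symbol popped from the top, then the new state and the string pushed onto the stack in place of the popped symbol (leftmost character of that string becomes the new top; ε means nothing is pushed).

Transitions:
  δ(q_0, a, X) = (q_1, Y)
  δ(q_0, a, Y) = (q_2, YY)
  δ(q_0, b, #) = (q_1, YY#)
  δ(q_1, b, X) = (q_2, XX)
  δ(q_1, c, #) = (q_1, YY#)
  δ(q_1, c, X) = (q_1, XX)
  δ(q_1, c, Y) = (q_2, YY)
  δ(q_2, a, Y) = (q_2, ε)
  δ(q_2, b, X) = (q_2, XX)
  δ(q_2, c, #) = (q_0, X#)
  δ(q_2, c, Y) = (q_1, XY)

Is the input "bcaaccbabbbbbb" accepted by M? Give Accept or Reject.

No computation consumes all input and reaches a final state.

Reject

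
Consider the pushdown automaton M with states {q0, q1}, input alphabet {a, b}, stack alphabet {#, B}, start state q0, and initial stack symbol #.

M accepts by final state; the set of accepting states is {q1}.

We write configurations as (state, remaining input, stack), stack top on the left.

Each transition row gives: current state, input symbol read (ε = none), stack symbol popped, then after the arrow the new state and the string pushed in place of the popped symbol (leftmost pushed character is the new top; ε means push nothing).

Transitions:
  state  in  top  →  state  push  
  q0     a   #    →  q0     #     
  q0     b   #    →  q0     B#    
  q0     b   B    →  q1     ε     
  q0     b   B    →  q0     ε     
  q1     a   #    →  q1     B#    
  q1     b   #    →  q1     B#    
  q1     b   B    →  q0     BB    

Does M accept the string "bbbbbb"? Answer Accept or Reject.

Accept

One accepting computation: (q0, bbbbbb, #) ⊢ (q0, bbbbb, B#) ⊢ (q1, bbbb, #) ⊢ (q1, bbb, B#) ⊢ (q0, bb, BB#) ⊢ (q0, b, B#) ⊢ (q1, ε, #)
All input consumed and state q1 ∈ F.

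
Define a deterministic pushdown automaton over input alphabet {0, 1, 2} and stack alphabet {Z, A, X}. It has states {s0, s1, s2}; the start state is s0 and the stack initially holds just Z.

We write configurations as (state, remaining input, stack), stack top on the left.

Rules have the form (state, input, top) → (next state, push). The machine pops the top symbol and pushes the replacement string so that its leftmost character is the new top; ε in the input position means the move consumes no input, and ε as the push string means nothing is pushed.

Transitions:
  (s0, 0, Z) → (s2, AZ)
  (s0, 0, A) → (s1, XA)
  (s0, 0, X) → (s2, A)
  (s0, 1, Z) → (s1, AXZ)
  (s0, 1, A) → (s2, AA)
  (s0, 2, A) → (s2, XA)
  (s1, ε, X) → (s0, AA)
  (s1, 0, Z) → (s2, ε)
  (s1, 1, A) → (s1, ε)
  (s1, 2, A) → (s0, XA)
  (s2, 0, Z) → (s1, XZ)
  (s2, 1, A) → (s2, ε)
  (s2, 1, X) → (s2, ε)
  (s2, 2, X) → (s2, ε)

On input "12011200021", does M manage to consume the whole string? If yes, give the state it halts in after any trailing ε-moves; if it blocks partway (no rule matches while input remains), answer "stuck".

s2

(s0, 12011200021, Z)
  read 1, top Z: go to s1, push AXZ → (s1, 2011200021, AXZ)
  read 2, top A: go to s0, push XA → (s0, 011200021, XAXZ)
  read 0, top X: go to s2, push A → (s2, 11200021, AAXZ)
  read 1, top A: go to s2, push ε → (s2, 1200021, AXZ)
  read 1, top A: go to s2, push ε → (s2, 200021, XZ)
  read 2, top X: go to s2, push ε → (s2, 00021, Z)
  read 0, top Z: go to s1, push XZ → (s1, 0021, XZ)
  ε-move, top X: go to s0, push AA → (s0, 0021, AAZ)
  read 0, top A: go to s1, push XA → (s1, 021, XAAZ)
  ε-move, top X: go to s0, push AA → (s0, 021, AAAAZ)
  read 0, top A: go to s1, push XA → (s1, 21, XAAAAZ)
  ε-move, top X: go to s0, push AA → (s0, 21, AAAAAAZ)
  read 2, top A: go to s2, push XA → (s2, 1, XAAAAAAZ)
  read 1, top X: go to s2, push ε → (s2, ε, AAAAAAZ)
All input consumed; M is in state s2.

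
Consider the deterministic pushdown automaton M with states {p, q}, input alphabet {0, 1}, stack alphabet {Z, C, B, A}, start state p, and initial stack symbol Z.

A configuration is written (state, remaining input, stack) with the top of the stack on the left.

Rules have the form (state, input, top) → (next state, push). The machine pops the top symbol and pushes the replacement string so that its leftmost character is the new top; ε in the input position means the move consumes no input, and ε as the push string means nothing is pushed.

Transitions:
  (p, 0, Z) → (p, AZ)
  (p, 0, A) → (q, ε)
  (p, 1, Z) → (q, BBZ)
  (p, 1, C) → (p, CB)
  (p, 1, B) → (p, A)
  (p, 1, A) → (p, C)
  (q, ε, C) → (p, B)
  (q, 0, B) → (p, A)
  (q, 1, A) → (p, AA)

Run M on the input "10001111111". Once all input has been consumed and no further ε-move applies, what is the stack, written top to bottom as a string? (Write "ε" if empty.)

(p, 10001111111, Z)
  read 1, top Z: go to q, push BBZ → (q, 0001111111, BBZ)
  read 0, top B: go to p, push A → (p, 001111111, ABZ)
  read 0, top A: go to q, push ε → (q, 01111111, BZ)
  read 0, top B: go to p, push A → (p, 1111111, AZ)
  read 1, top A: go to p, push C → (p, 111111, CZ)
  read 1, top C: go to p, push CB → (p, 11111, CBZ)
  read 1, top C: go to p, push CB → (p, 1111, CBBZ)
  read 1, top C: go to p, push CB → (p, 111, CBBBZ)
  read 1, top C: go to p, push CB → (p, 11, CBBBBZ)
  read 1, top C: go to p, push CB → (p, 1, CBBBBBZ)
  read 1, top C: go to p, push CB → (p, ε, CBBBBBBZ)
All input consumed in state p with stack CBBBBBBZ.

CBBBBBBZ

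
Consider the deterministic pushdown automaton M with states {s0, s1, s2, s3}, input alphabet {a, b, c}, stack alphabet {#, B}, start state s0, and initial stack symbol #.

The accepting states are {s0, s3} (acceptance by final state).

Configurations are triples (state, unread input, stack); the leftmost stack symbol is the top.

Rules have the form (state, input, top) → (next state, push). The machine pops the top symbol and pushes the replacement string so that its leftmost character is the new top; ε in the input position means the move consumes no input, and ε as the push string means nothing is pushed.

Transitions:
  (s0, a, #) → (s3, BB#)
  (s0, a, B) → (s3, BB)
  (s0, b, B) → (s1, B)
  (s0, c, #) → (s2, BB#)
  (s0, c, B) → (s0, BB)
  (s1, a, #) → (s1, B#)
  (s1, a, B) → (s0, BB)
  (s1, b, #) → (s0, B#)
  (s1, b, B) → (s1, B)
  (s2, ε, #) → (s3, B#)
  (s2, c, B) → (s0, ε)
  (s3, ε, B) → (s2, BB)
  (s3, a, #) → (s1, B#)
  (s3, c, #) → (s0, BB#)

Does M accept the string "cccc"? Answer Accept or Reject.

(s0, cccc, #)
  read c, top #: go to s2, push BB# → (s2, ccc, BB#)
  read c, top B: go to s0, push ε → (s0, cc, B#)
  read c, top B: go to s0, push BB → (s0, c, BB#)
  read c, top B: go to s0, push BB → (s0, ε, BBB#)
All input consumed; state s0 ∈ F.

Accept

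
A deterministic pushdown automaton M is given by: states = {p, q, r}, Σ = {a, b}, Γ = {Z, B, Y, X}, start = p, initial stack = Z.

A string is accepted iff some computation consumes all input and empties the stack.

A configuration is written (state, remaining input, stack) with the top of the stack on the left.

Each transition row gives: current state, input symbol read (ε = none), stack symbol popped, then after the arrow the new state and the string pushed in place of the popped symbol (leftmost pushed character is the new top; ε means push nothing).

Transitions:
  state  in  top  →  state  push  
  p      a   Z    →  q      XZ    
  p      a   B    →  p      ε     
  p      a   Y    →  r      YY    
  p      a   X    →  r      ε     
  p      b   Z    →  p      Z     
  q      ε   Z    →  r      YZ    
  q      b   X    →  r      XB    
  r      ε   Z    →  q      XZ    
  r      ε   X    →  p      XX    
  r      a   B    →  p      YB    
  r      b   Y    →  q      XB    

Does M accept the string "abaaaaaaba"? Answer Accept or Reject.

Reject

(p, abaaaaaaba, Z)
  read a, top Z: go to q, push XZ → (q, baaaaaaba, XZ)
  read b, top X: go to r, push XB → (r, aaaaaaba, XBZ)
  ε-move, top X: go to p, push XX → (p, aaaaaaba, XXBZ)
  read a, top X: go to r, push ε → (r, aaaaaba, XBZ)
  ε-move, top X: go to p, push XX → (p, aaaaaba, XXBZ)
  read a, top X: go to r, push ε → (r, aaaaba, XBZ)
  ε-move, top X: go to p, push XX → (p, aaaaba, XXBZ)
  read a, top X: go to r, push ε → (r, aaaba, XBZ)
  ε-move, top X: go to p, push XX → (p, aaaba, XXBZ)
  read a, top X: go to r, push ε → (r, aaba, XBZ)
  ε-move, top X: go to p, push XX → (p, aaba, XXBZ)
  read a, top X: go to r, push ε → (r, aba, XBZ)
  ε-move, top X: go to p, push XX → (p, aba, XXBZ)
  read a, top X: go to r, push ε → (r, ba, XBZ)
  ε-move, top X: go to p, push XX → (p, ba, XXBZ)
No transition applies at (p, ba, XXBZ); input not fully consumed.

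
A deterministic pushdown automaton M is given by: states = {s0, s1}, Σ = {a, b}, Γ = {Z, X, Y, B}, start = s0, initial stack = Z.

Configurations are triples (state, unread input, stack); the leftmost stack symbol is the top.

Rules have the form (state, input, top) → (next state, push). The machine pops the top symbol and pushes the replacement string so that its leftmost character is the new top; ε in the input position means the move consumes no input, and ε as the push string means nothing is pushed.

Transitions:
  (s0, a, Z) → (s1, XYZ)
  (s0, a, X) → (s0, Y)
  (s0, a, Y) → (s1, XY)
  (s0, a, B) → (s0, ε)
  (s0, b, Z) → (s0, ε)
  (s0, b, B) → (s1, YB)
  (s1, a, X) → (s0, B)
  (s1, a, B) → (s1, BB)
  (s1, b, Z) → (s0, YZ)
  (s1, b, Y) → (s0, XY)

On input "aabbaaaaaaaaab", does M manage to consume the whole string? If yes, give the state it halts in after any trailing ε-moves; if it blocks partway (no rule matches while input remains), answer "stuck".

(s0, aabbaaaaaaaaab, Z)
  read a, top Z: go to s1, push XYZ → (s1, abbaaaaaaaaab, XYZ)
  read a, top X: go to s0, push B → (s0, bbaaaaaaaaab, BYZ)
  read b, top B: go to s1, push YB → (s1, baaaaaaaaab, YBYZ)
  read b, top Y: go to s0, push XY → (s0, aaaaaaaaab, XYBYZ)
  read a, top X: go to s0, push Y → (s0, aaaaaaaab, YYBYZ)
  read a, top Y: go to s1, push XY → (s1, aaaaaaab, XYYBYZ)
  read a, top X: go to s0, push B → (s0, aaaaaab, BYYBYZ)
  read a, top B: go to s0, push ε → (s0, aaaaab, YYBYZ)
  read a, top Y: go to s1, push XY → (s1, aaaab, XYYBYZ)
  read a, top X: go to s0, push B → (s0, aaab, BYYBYZ)
  read a, top B: go to s0, push ε → (s0, aab, YYBYZ)
  read a, top Y: go to s1, push XY → (s1, ab, XYYBYZ)
  read a, top X: go to s0, push B → (s0, b, BYYBYZ)
  read b, top B: go to s1, push YB → (s1, ε, YBYYBYZ)
All input consumed; M is in state s1.

s1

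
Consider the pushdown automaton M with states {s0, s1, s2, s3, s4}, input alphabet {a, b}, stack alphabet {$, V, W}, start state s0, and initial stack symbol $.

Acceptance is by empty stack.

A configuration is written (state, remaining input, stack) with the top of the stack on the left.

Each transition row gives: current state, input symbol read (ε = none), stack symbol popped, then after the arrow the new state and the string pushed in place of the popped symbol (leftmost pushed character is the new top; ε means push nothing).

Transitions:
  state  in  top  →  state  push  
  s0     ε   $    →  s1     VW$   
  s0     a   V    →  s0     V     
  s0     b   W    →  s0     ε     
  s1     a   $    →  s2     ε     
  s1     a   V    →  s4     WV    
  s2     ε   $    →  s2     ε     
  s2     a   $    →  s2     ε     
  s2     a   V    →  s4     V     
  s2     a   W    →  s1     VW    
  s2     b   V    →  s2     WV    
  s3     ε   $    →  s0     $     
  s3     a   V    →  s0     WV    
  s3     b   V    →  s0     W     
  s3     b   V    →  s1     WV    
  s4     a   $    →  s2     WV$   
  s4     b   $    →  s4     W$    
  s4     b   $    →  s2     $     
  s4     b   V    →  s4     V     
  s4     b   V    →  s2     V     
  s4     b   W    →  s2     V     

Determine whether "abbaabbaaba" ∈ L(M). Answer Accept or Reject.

No computation consumes all input and empties the stack.

Reject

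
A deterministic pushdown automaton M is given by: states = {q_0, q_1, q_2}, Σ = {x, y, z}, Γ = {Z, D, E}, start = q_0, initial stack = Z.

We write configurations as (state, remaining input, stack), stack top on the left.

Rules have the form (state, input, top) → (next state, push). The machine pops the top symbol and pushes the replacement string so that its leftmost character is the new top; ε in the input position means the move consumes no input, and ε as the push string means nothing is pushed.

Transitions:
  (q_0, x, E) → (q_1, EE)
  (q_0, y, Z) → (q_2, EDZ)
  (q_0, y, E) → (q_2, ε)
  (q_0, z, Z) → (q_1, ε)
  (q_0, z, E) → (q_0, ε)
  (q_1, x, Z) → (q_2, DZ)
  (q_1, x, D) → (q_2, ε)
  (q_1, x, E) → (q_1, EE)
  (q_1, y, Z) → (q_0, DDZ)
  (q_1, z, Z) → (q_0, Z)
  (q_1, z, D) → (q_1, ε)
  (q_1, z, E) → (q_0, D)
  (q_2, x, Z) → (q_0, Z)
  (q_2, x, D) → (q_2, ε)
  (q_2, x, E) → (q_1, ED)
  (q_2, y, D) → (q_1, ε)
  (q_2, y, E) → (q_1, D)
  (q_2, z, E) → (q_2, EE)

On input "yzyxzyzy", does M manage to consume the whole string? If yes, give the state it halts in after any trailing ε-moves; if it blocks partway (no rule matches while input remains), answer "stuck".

stuck

(q_0, yzyxzyzy, Z) ⊢ (q_2, zyxzyzy, EDZ) ⊢ (q_2, yxzyzy, EEDZ) ⊢ (q_1, xzyzy, DEDZ) ⊢ (q_2, zyzy, EDZ) ⊢ (q_2, yzy, EEDZ) ⊢ (q_1, zy, DEDZ) ⊢ (q_1, y, EDZ)
No transition for (q_1, y, top E); M blocks with input y remaining.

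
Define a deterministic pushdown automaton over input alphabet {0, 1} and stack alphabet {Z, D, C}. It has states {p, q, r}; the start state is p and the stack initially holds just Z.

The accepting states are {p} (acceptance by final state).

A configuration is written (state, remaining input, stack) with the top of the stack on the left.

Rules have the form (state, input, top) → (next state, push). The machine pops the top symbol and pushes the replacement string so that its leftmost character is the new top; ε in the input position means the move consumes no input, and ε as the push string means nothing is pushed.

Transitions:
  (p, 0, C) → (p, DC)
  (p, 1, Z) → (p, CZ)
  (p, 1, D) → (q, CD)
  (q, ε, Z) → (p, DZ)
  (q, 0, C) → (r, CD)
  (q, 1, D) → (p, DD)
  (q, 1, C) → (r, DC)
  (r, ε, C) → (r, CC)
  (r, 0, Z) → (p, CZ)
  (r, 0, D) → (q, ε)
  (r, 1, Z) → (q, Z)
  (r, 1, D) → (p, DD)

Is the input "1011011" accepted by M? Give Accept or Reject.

(p, 1011011, Z)
  read 1, top Z: go to p, push CZ → (p, 011011, CZ)
  read 0, top C: go to p, push DC → (p, 11011, DCZ)
  read 1, top D: go to q, push CD → (q, 1011, CDCZ)
  read 1, top C: go to r, push DC → (r, 011, DCDCZ)
  read 0, top D: go to q, push ε → (q, 11, CDCZ)
  read 1, top C: go to r, push DC → (r, 1, DCDCZ)
  read 1, top D: go to p, push DD → (p, ε, DDCDCZ)
All input consumed; state p ∈ F.

Accept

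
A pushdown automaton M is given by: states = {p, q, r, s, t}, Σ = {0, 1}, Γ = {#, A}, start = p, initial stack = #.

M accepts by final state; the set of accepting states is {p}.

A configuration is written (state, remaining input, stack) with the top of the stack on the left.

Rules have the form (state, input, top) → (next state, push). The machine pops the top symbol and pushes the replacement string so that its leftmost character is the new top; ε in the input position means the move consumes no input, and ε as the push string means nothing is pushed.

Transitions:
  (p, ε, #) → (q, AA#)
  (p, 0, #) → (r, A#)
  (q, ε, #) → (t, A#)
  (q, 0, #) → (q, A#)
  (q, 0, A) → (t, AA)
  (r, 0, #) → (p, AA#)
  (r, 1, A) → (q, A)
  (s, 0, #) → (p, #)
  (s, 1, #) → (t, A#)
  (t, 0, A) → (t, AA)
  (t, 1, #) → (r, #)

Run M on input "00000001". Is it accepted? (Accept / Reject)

No computation consumes all input and reaches a final state.

Reject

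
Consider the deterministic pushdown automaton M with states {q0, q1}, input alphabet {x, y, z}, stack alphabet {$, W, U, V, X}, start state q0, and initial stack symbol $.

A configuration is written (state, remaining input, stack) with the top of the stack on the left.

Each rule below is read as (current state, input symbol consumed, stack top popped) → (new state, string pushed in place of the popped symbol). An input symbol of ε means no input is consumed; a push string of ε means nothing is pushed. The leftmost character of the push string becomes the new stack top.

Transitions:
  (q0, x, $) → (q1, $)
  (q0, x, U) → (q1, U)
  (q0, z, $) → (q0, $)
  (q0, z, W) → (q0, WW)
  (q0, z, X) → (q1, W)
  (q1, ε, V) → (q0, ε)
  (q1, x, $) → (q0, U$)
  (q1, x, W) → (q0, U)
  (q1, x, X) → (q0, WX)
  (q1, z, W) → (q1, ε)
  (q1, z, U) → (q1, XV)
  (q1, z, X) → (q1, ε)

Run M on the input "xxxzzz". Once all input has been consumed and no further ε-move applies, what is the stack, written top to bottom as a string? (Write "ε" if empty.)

$

(q0, xxxzzz, $) ⊢ (q1, xxzzz, $) ⊢ (q0, xzzz, U$) ⊢ (q1, zzz, U$) ⊢ (q1, zz, XV$) ⊢ (q1, z, V$) ⊢ (q0, z, $) ⊢ (q0, ε, $)
All input consumed in state q0 with stack $.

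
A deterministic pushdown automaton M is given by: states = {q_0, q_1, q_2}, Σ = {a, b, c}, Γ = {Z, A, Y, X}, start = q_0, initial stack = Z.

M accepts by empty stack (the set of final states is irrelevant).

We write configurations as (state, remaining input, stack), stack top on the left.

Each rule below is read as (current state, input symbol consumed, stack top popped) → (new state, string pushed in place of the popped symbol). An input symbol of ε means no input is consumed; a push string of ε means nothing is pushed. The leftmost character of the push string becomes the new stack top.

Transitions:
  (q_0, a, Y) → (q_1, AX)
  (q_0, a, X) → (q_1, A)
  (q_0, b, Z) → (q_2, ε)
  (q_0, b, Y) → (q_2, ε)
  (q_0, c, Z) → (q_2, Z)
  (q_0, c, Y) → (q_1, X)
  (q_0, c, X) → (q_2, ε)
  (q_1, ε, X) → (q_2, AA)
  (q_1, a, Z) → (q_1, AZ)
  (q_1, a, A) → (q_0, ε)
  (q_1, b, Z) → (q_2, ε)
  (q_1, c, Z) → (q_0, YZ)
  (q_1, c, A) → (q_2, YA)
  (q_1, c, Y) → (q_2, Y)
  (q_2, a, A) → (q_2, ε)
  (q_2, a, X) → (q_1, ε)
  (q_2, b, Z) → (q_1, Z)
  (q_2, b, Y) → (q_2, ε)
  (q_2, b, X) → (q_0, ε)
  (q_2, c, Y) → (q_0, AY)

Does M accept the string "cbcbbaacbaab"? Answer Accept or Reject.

(q_0, cbcbbaacbaab, Z)
  read c, top Z: go to q_2, push Z → (q_2, bcbbaacbaab, Z)
  read b, top Z: go to q_1, push Z → (q_1, cbbaacbaab, Z)
  read c, top Z: go to q_0, push YZ → (q_0, bbaacbaab, YZ)
  read b, top Y: go to q_2, push ε → (q_2, baacbaab, Z)
  read b, top Z: go to q_1, push Z → (q_1, aacbaab, Z)
  read a, top Z: go to q_1, push AZ → (q_1, acbaab, AZ)
  read a, top A: go to q_0, push ε → (q_0, cbaab, Z)
  read c, top Z: go to q_2, push Z → (q_2, baab, Z)
  read b, top Z: go to q_1, push Z → (q_1, aab, Z)
  read a, top Z: go to q_1, push AZ → (q_1, ab, AZ)
  read a, top A: go to q_0, push ε → (q_0, b, Z)
  read b, top Z: go to q_2, push ε → (q_2, ε, ε)
All input consumed and the stack is empty.

Accept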